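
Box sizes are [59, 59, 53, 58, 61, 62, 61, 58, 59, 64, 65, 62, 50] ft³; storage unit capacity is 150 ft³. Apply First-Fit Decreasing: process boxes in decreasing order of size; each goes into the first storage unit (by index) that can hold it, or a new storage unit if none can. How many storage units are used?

Sorted descending: 65, 64, 62, 62, 61, 61, 59, 59, 59, 58, 58, 53, 50.
Put 65 ft³ in storage unit 1; 85 ft³ remain.
Put 64 ft³ in storage unit 1; 21 ft³ remain.
Put 62 ft³ in storage unit 2; 88 ft³ remain.
Put 62 ft³ in storage unit 2; 26 ft³ remain.
Put 61 ft³ in storage unit 3; 89 ft³ remain.
Put 61 ft³ in storage unit 3; 28 ft³ remain.
Put 59 ft³ in storage unit 4; 91 ft³ remain.
Put 59 ft³ in storage unit 4; 32 ft³ remain.
Put 59 ft³ in storage unit 5; 91 ft³ remain.
Put 58 ft³ in storage unit 5; 33 ft³ remain.
Put 58 ft³ in storage unit 6; 92 ft³ remain.
Put 53 ft³ in storage unit 6; 39 ft³ remain.
Put 50 ft³ in storage unit 7; 100 ft³ remain.

7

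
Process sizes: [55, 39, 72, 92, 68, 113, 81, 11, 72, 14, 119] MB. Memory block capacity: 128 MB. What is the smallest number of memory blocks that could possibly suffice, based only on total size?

6

Total size = 55 + 39 + 72 + 92 + 68 + 113 + 81 + 11 + 72 + 14 + 119 = 736 MB.
⌈736 / 128⌉ = 6.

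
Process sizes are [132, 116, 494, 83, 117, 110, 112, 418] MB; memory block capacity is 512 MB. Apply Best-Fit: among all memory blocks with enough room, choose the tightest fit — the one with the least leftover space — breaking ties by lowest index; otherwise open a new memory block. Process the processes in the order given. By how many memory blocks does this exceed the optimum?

0

Best-Fit: [132,116,83,117] [494] [110,112] [418] → 4 memory blocks.
Total size 1582 MB; any packing needs at least ⌈1582/512⌉ = 4 memory blocks.
So 4 is already optimal.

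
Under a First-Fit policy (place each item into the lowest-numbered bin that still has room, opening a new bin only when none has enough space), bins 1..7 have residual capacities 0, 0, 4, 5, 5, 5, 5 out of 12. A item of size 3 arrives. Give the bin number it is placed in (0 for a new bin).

3

Bins with room: bin 3 (4), bin 4 (5), bin 5 (5), bin 6 (5), bin 7 (5).
The first with room is bin 3.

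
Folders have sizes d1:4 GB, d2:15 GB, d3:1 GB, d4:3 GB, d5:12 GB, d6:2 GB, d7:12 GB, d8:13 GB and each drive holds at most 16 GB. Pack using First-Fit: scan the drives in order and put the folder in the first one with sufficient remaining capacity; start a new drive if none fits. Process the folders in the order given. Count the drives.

drive 1: place d1 (4 GB), 12 GB left
drive 2: place d2 (15 GB), 1 GB left
drive 1: place d3 (1 GB), 11 GB left
drive 1: place d4 (3 GB), 8 GB left
drive 3: place d5 (12 GB), 4 GB left
drive 1: place d6 (2 GB), 6 GB left
drive 4: place d7 (12 GB), 4 GB left
drive 5: place d8 (13 GB), 3 GB left
Final drives: [4,1,3,2] [15] [12] [12] [13].

5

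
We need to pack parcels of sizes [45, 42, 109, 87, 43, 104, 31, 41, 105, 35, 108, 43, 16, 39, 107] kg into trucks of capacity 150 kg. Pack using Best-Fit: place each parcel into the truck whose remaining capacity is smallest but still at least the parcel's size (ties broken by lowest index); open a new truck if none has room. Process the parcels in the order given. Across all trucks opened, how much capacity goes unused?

Put 45 kg in truck 1; 105 kg remain.
Put 42 kg in truck 1; 63 kg remain.
Put 109 kg in truck 2; 41 kg remain.
Put 87 kg in truck 3; 63 kg remain.
Put 43 kg in truck 1; 20 kg remain.
Put 104 kg in truck 4; 46 kg remain.
Put 31 kg in truck 2; 10 kg remain.
Put 41 kg in truck 4; 5 kg remain.
Put 105 kg in truck 5; 45 kg remain.
Put 35 kg in truck 5; 10 kg remain.
Put 108 kg in truck 6; 42 kg remain.
Put 43 kg in truck 3; 20 kg remain.
Put 16 kg in truck 1; 4 kg remain.
Put 39 kg in truck 6; 3 kg remain.
Put 107 kg in truck 7; 43 kg remain.
7 trucks × 150 kg = 1050 kg; used 955 kg; unused 95 kg.

95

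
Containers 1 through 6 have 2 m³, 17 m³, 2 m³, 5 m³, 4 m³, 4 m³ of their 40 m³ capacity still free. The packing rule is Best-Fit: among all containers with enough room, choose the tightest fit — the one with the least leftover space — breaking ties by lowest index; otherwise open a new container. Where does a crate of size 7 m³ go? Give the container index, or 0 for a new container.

Containers with room: container 2 (17 m³).
Tightest fit is container 2 with 17 m³ free.

2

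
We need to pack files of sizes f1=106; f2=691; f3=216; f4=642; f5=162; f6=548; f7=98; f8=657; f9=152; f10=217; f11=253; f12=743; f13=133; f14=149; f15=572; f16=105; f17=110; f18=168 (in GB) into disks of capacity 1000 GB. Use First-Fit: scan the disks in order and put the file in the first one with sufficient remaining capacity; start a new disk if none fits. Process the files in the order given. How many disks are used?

6

disk 1: place f1 (106 GB), 894 GB left
disk 1: place f2 (691 GB), 203 GB left
disk 2: place f3 (216 GB), 784 GB left
disk 2: place f4 (642 GB), 142 GB left
disk 1: place f5 (162 GB), 41 GB left
disk 3: place f6 (548 GB), 452 GB left
disk 2: place f7 (98 GB), 44 GB left
disk 4: place f8 (657 GB), 343 GB left
disk 3: place f9 (152 GB), 300 GB left
disk 3: place f10 (217 GB), 83 GB left
disk 4: place f11 (253 GB), 90 GB left
disk 5: place f12 (743 GB), 257 GB left
disk 5: place f13 (133 GB), 124 GB left
disk 6: place f14 (149 GB), 851 GB left
disk 6: place f15 (572 GB), 279 GB left
disk 5: place f16 (105 GB), 19 GB left
disk 6: place f17 (110 GB), 169 GB left
disk 6: place f18 (168 GB), 1 GB left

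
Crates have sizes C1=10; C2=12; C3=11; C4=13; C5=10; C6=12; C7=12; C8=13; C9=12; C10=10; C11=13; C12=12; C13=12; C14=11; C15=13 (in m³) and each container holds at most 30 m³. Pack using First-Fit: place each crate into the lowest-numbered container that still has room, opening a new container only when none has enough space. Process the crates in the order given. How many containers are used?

8 containers

container 1: place C1 (10 m³), 20 m³ left
container 1: place C2 (12 m³), 8 m³ left
container 2: place C3 (11 m³), 19 m³ left
container 2: place C4 (13 m³), 6 m³ left
container 3: place C5 (10 m³), 20 m³ left
container 3: place C6 (12 m³), 8 m³ left
container 4: place C7 (12 m³), 18 m³ left
container 4: place C8 (13 m³), 5 m³ left
container 5: place C9 (12 m³), 18 m³ left
container 5: place C10 (10 m³), 8 m³ left
container 6: place C11 (13 m³), 17 m³ left
container 6: place C12 (12 m³), 5 m³ left
container 7: place C13 (12 m³), 18 m³ left
container 7: place C14 (11 m³), 7 m³ left
container 8: place C15 (13 m³), 17 m³ left
Final containers: [10,12] [11,13] [10,12] [12,13] [12,10] [13,12] [12,11] [13].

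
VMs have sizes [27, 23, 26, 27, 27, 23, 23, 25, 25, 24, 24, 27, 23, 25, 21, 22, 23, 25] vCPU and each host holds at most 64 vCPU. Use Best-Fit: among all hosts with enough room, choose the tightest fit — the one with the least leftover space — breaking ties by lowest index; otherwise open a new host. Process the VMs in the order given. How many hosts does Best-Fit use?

9 hosts

host 1: place 27 vCPU, 37 vCPU left
host 1: place 23 vCPU, 14 vCPU left
host 2: place 26 vCPU, 38 vCPU left
host 2: place 27 vCPU, 11 vCPU left
host 3: place 27 vCPU, 37 vCPU left
host 3: place 23 vCPU, 14 vCPU left
host 4: place 23 vCPU, 41 vCPU left
host 4: place 25 vCPU, 16 vCPU left
host 5: place 25 vCPU, 39 vCPU left
host 5: place 24 vCPU, 15 vCPU left
host 6: place 24 vCPU, 40 vCPU left
host 6: place 27 vCPU, 13 vCPU left
host 7: place 23 vCPU, 41 vCPU left
host 7: place 25 vCPU, 16 vCPU left
host 8: place 21 vCPU, 43 vCPU left
host 8: place 22 vCPU, 21 vCPU left
host 9: place 23 vCPU, 41 vCPU left
host 9: place 25 vCPU, 16 vCPU left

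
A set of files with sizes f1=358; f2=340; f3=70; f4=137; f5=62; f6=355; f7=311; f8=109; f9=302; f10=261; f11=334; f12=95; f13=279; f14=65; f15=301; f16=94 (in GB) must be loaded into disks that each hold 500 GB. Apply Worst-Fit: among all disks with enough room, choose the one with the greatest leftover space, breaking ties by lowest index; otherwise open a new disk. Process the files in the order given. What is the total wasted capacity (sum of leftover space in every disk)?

f1 (358 GB) → disk 1 (remaining 142 GB)
f2 (340 GB) → disk 2 (remaining 160 GB)
f3 (70 GB) → disk 2 (remaining 90 GB)
f4 (137 GB) → disk 1 (remaining 5 GB)
f5 (62 GB) → disk 2 (remaining 28 GB)
f6 (355 GB) → disk 3 (remaining 145 GB)
f7 (311 GB) → disk 4 (remaining 189 GB)
f8 (109 GB) → disk 4 (remaining 80 GB)
f9 (302 GB) → disk 5 (remaining 198 GB)
f10 (261 GB) → disk 6 (remaining 239 GB)
f11 (334 GB) → disk 7 (remaining 166 GB)
f12 (95 GB) → disk 6 (remaining 144 GB)
f13 (279 GB) → disk 8 (remaining 221 GB)
f14 (65 GB) → disk 8 (remaining 156 GB)
f15 (301 GB) → disk 9 (remaining 199 GB)
f16 (94 GB) → disk 9 (remaining 105 GB)
9 disks × 500 GB = 4500 GB; used 3473 GB; unused 1027 GB.

1027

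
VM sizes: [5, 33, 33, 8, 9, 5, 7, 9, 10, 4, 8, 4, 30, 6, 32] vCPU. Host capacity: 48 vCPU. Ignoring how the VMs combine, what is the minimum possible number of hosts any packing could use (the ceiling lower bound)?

5

Total size = 5 + 33 + 33 + 8 + 9 + 5 + 7 + 9 + 10 + 4 + 8 + 4 + 30 + 6 + 32 = 203 vCPU.
⌈203 / 48⌉ = 5.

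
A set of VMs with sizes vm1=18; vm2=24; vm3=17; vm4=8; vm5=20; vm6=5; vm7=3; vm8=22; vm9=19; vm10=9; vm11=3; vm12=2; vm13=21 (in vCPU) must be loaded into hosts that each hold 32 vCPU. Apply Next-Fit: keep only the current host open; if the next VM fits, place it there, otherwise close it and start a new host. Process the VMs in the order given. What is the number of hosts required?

7

host 1: place vm1 (18 vCPU), 14 vCPU left
host 2: place vm2 (24 vCPU), 8 vCPU left
host 3: place vm3 (17 vCPU), 15 vCPU left
host 3: place vm4 (8 vCPU), 7 vCPU left
host 4: place vm5 (20 vCPU), 12 vCPU left
host 4: place vm6 (5 vCPU), 7 vCPU left
host 4: place vm7 (3 vCPU), 4 vCPU left
host 5: place vm8 (22 vCPU), 10 vCPU left
host 6: place vm9 (19 vCPU), 13 vCPU left
host 6: place vm10 (9 vCPU), 4 vCPU left
host 6: place vm11 (3 vCPU), 1 vCPU left
host 7: place vm12 (2 vCPU), 30 vCPU left
host 7: place vm13 (21 vCPU), 9 vCPU left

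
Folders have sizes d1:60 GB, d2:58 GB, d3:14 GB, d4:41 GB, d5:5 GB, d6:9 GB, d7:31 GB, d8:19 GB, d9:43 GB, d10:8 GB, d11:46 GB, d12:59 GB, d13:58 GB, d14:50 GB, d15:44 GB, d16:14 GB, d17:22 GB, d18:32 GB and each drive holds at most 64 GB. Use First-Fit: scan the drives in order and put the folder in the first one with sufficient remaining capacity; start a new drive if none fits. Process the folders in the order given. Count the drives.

Put d1 (60 GB) in drive 1; 4 GB remain.
Put d2 (58 GB) in drive 2; 6 GB remain.
Put d3 (14 GB) in drive 3; 50 GB remain.
Put d4 (41 GB) in drive 3; 9 GB remain.
Put d5 (5 GB) in drive 2; 1 GB remain.
Put d6 (9 GB) in drive 3; 0 GB remain.
Put d7 (31 GB) in drive 4; 33 GB remain.
Put d8 (19 GB) in drive 4; 14 GB remain.
Put d9 (43 GB) in drive 5; 21 GB remain.
Put d10 (8 GB) in drive 4; 6 GB remain.
Put d11 (46 GB) in drive 6; 18 GB remain.
Put d12 (59 GB) in drive 7; 5 GB remain.
Put d13 (58 GB) in drive 8; 6 GB remain.
Put d14 (50 GB) in drive 9; 14 GB remain.
Put d15 (44 GB) in drive 10; 20 GB remain.
Put d16 (14 GB) in drive 5; 7 GB remain.
Put d17 (22 GB) in drive 11; 42 GB remain.
Put d18 (32 GB) in drive 11; 10 GB remain.
Final drives: [60] [58,5] [14,41,9] [31,19,8] [43,14] [46] [59] [58] [50] [44] [22,32].

11 drives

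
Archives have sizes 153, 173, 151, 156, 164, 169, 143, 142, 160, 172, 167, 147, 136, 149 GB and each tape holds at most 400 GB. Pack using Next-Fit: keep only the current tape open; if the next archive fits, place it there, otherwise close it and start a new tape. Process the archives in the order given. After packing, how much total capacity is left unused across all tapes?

618

Put 153 GB in tape 1; 247 GB remain.
Put 173 GB in tape 1; 74 GB remain.
Put 151 GB in tape 2; 249 GB remain.
Put 156 GB in tape 2; 93 GB remain.
Put 164 GB in tape 3; 236 GB remain.
Put 169 GB in tape 3; 67 GB remain.
Put 143 GB in tape 4; 257 GB remain.
Put 142 GB in tape 4; 115 GB remain.
Put 160 GB in tape 5; 240 GB remain.
Put 172 GB in tape 5; 68 GB remain.
Put 167 GB in tape 6; 233 GB remain.
Put 147 GB in tape 6; 86 GB remain.
Put 136 GB in tape 7; 264 GB remain.
Put 149 GB in tape 7; 115 GB remain.
7 tapes × 400 GB = 2800 GB; used 2182 GB; unused 618 GB.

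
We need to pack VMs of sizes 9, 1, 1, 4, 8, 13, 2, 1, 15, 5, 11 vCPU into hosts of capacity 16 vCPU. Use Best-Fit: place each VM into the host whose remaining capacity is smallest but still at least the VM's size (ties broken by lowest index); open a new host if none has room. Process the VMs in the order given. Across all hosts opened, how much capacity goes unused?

10

host 1: place 9 vCPU, 7 vCPU left
host 1: place 1 vCPU, 6 vCPU left
host 1: place 1 vCPU, 5 vCPU left
host 1: place 4 vCPU, 1 vCPU left
host 2: place 8 vCPU, 8 vCPU left
host 3: place 13 vCPU, 3 vCPU left
host 3: place 2 vCPU, 1 vCPU left
host 1: place 1 vCPU, 0 vCPU left
host 4: place 15 vCPU, 1 vCPU left
host 2: place 5 vCPU, 3 vCPU left
host 5: place 11 vCPU, 5 vCPU left
5 hosts × 16 vCPU = 80 vCPU; used 70 vCPU; unused 10 vCPU.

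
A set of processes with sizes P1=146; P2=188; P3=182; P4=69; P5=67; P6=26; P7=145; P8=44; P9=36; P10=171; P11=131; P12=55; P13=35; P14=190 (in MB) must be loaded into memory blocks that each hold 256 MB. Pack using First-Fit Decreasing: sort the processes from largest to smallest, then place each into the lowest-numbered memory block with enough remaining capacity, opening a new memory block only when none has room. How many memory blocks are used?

7 memory blocks

Sorted descending: 190, 188, 182, 171, 146, 145, 131, 69, 67, 55, 44, 36, 35, 26.
Put 190 MB in memory block 1; 66 MB remain.
Put 188 MB in memory block 2; 68 MB remain.
Put 182 MB in memory block 3; 74 MB remain.
Put 171 MB in memory block 4; 85 MB remain.
Put 146 MB in memory block 5; 110 MB remain.
Put 145 MB in memory block 6; 111 MB remain.
Put 131 MB in memory block 7; 125 MB remain.
Put 69 MB in memory block 3; 5 MB remain.
Put 67 MB in memory block 2; 1 MB remain.
Put 55 MB in memory block 1; 11 MB remain.
Put 44 MB in memory block 4; 41 MB remain.
Put 36 MB in memory block 4; 5 MB remain.
Put 35 MB in memory block 5; 75 MB remain.
Put 26 MB in memory block 5; 49 MB remain.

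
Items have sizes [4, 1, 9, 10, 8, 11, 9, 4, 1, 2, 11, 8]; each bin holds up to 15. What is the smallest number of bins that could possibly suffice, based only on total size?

6

Total size = 4 + 1 + 9 + 10 + 8 + 11 + 9 + 4 + 1 + 2 + 11 + 8 = 78.
⌈78 / 15⌉ = 6.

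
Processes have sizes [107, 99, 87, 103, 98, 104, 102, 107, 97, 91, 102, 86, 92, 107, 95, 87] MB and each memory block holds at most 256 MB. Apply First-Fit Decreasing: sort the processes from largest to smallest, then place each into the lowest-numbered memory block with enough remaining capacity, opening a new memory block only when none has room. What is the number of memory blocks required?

Sorted descending: 107, 107, 107, 104, 103, 102, 102, 99, 98, 97, 95, 92, 91, 87, 87, 86.
memory block 1: place 107 MB, 149 MB left
memory block 1: place 107 MB, 42 MB left
memory block 2: place 107 MB, 149 MB left
memory block 2: place 104 MB, 45 MB left
memory block 3: place 103 MB, 153 MB left
memory block 3: place 102 MB, 51 MB left
memory block 4: place 102 MB, 154 MB left
memory block 4: place 99 MB, 55 MB left
memory block 5: place 98 MB, 158 MB left
memory block 5: place 97 MB, 61 MB left
memory block 6: place 95 MB, 161 MB left
memory block 6: place 92 MB, 69 MB left
memory block 7: place 91 MB, 165 MB left
memory block 7: place 87 MB, 78 MB left
memory block 8: place 87 MB, 169 MB left
memory block 8: place 86 MB, 83 MB left

8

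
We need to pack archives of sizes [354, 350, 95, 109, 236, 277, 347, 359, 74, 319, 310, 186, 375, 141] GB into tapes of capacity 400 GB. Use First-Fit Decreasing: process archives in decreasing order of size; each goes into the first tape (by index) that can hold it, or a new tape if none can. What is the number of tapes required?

10

Sorted descending: 375, 359, 354, 350, 347, 319, 310, 277, 236, 186, 141, 109, 95, 74.
tape 1: place 375 GB, 25 GB left
tape 2: place 359 GB, 41 GB left
tape 3: place 354 GB, 46 GB left
tape 4: place 350 GB, 50 GB left
tape 5: place 347 GB, 53 GB left
tape 6: place 319 GB, 81 GB left
tape 7: place 310 GB, 90 GB left
tape 8: place 277 GB, 123 GB left
tape 9: place 236 GB, 164 GB left
tape 10: place 186 GB, 214 GB left
tape 9: place 141 GB, 23 GB left
tape 8: place 109 GB, 14 GB left
tape 10: place 95 GB, 119 GB left
tape 6: place 74 GB, 7 GB left
Final tapes: [375] [359] [354] [350] [347] [319,74] [310] [277,109] [236,141] [186,95].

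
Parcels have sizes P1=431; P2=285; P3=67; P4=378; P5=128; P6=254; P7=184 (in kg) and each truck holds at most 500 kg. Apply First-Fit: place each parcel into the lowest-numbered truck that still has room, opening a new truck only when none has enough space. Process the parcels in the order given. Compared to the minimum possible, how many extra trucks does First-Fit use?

First-Fit: [431,67] [285,128] [378] [254,184] → 4 trucks.
Total size 1727 kg; any packing needs at least ⌈1727/500⌉ = 4 trucks.
So 4 is already optimal.

0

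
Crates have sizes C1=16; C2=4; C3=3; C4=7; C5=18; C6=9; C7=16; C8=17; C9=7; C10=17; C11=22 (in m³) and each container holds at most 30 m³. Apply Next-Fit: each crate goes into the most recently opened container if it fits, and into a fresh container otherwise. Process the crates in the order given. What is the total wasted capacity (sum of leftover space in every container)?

44

Put C1 (16 m³) in container 1; 14 m³ remain.
Put C2 (4 m³) in container 1; 10 m³ remain.
Put C3 (3 m³) in container 1; 7 m³ remain.
Put C4 (7 m³) in container 1; 0 m³ remain.
Put C5 (18 m³) in container 2; 12 m³ remain.
Put C6 (9 m³) in container 2; 3 m³ remain.
Put C7 (16 m³) in container 3; 14 m³ remain.
Put C8 (17 m³) in container 4; 13 m³ remain.
Put C9 (7 m³) in container 4; 6 m³ remain.
Put C10 (17 m³) in container 5; 13 m³ remain.
Put C11 (22 m³) in container 6; 8 m³ remain.
6 containers × 30 m³ = 180 m³; used 136 m³; unused 44 m³.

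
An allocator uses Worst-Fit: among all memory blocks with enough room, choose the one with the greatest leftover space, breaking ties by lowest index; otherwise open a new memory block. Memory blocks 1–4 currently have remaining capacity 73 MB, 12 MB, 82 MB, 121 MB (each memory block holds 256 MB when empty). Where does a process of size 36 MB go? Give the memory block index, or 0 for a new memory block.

Memory blocks with room: memory block 1 (73 MB), memory block 3 (82 MB), memory block 4 (121 MB).
Most room is memory block 4 with 121 MB free.

4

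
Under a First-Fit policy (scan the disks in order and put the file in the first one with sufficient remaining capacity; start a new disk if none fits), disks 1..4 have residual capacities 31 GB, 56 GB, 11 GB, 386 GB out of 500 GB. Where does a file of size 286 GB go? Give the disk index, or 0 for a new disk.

4

Disks with room: disk 4 (386 GB).
The first with room is disk 4.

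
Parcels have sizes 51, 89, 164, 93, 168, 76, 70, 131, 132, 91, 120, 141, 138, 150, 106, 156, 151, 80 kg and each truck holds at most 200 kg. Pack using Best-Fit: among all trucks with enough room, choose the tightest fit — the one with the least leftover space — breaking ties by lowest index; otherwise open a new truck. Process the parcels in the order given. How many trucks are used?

14 trucks

truck 1: place 51 kg, 149 kg left
truck 1: place 89 kg, 60 kg left
truck 2: place 164 kg, 36 kg left
truck 3: place 93 kg, 107 kg left
truck 4: place 168 kg, 32 kg left
truck 3: place 76 kg, 31 kg left
truck 5: place 70 kg, 130 kg left
truck 6: place 131 kg, 69 kg left
truck 7: place 132 kg, 68 kg left
truck 5: place 91 kg, 39 kg left
truck 8: place 120 kg, 80 kg left
truck 9: place 141 kg, 59 kg left
truck 10: place 138 kg, 62 kg left
truck 11: place 150 kg, 50 kg left
truck 12: place 106 kg, 94 kg left
truck 13: place 156 kg, 44 kg left
truck 14: place 151 kg, 49 kg left
truck 8: place 80 kg, 0 kg left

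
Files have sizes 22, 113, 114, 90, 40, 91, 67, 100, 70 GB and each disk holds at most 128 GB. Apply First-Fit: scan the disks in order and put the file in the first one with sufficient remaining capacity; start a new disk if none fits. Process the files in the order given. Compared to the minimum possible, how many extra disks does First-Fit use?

First-Fit: [22,90] [113] [114] [40,67] [91] [100] [70] → 7 disks.
7 files exceed 64 GB (half the capacity), and no two of those can share a disk, so at least 7 disks are needed.
So 7 is already optimal.

0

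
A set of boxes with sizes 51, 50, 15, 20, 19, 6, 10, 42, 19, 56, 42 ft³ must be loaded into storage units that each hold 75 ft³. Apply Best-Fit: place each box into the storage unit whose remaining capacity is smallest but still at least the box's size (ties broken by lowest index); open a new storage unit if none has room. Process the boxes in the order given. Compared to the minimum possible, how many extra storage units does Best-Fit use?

Best-Fit: [51,15,6] [50,20] [19,10,42] [19,56] [42] → 5 storage units.
Total size 330 ft³; any packing needs at least ⌈330/75⌉ = 5 storage units.
So 5 is already optimal.

0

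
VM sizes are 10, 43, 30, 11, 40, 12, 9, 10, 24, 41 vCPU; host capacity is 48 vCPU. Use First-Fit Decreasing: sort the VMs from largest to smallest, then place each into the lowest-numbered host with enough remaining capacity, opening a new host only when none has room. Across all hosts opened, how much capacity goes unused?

58

Sorted descending: 43, 41, 40, 30, 24, 12, 11, 10, 10, 9.
host 1: place 43 vCPU, 5 vCPU left
host 2: place 41 vCPU, 7 vCPU left
host 3: place 40 vCPU, 8 vCPU left
host 4: place 30 vCPU, 18 vCPU left
host 5: place 24 vCPU, 24 vCPU left
host 4: place 12 vCPU, 6 vCPU left
host 5: place 11 vCPU, 13 vCPU left
host 5: place 10 vCPU, 3 vCPU left
host 6: place 10 vCPU, 38 vCPU left
host 6: place 9 vCPU, 29 vCPU left
6 hosts × 48 vCPU = 288 vCPU; used 230 vCPU; unused 58 vCPU.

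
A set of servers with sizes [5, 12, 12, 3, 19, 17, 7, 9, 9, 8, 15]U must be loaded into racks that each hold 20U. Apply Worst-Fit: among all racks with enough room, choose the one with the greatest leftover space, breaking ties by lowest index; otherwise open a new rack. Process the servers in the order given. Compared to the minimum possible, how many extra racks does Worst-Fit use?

Worst-Fit: [5,12] [12,3] [19] [17] [7,9] [9,8] [15] → 7 racks.
Total size 116U; any packing needs at least ⌈116/20⌉ = 6 racks.
An optimal packing achieves that bound: [19] [17,3] [15,5] [12,8] [12,7] [9,9] → 6 racks.
Excess: 7 − 6 = 1.

1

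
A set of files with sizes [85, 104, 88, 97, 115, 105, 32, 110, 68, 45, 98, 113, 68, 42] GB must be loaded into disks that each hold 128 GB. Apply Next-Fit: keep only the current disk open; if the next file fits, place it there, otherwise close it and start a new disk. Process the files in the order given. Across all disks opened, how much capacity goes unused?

366

Put 85 GB in disk 1; 43 GB remain.
Put 104 GB in disk 2; 24 GB remain.
Put 88 GB in disk 3; 40 GB remain.
Put 97 GB in disk 4; 31 GB remain.
Put 115 GB in disk 5; 13 GB remain.
Put 105 GB in disk 6; 23 GB remain.
Put 32 GB in disk 7; 96 GB remain.
Put 110 GB in disk 8; 18 GB remain.
Put 68 GB in disk 9; 60 GB remain.
Put 45 GB in disk 9; 15 GB remain.
Put 98 GB in disk 10; 30 GB remain.
Put 113 GB in disk 11; 15 GB remain.
Put 68 GB in disk 12; 60 GB remain.
Put 42 GB in disk 12; 18 GB remain.
12 disks × 128 GB = 1536 GB; used 1170 GB; unused 366 GB.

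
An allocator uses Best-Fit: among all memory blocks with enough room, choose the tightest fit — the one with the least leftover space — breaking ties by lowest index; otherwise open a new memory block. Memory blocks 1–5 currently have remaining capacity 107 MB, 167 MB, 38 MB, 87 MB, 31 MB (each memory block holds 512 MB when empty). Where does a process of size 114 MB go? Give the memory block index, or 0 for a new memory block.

2

Memory blocks with room: memory block 2 (167 MB).
Tightest fit is memory block 2 with 167 MB free.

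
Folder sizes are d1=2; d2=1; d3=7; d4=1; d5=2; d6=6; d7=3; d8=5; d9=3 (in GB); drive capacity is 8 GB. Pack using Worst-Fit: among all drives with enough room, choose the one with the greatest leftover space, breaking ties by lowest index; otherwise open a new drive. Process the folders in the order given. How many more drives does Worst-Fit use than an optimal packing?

Worst-Fit: [2,1,1,2] [7] [6] [3,5] [3] → 5 drives.
Total size 30 GB; any packing needs at least ⌈30/8⌉ = 4 drives.
An optimal packing achieves that bound: [7,1] [6,2] [5,3] [3,2,1] → 4 drives.
Excess: 5 − 4 = 1.

1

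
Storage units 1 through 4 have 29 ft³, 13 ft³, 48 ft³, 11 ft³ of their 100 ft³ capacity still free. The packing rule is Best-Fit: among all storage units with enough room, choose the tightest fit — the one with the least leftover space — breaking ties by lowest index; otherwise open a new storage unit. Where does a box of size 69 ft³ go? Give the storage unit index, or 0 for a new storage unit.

No storage unit has ≥ 69 ft³ free, so a new storage unit is opened.

0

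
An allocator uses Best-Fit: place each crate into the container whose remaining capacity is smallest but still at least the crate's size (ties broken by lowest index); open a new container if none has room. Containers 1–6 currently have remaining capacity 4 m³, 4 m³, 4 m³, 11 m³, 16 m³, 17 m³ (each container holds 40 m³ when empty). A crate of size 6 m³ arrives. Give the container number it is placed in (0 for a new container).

4

Containers with room: container 4 (11 m³), container 5 (16 m³), container 6 (17 m³).
Tightest fit is container 4 with 11 m³ free.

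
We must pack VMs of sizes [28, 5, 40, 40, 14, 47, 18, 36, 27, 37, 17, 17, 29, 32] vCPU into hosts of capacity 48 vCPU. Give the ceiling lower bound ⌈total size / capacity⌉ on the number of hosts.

9 hosts

Total size = 28 + 5 + 40 + 40 + 14 + 47 + 18 + 36 + 27 + 37 + 17 + 17 + 29 + 32 = 387 vCPU.
⌈387 / 48⌉ = 9.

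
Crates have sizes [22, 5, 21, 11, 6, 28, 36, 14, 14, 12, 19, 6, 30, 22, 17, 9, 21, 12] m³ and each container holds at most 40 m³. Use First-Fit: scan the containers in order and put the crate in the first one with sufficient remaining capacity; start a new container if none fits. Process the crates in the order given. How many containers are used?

22 m³ → container 1 (remaining 18 m³)
5 m³ → container 1 (remaining 13 m³)
21 m³ → container 2 (remaining 19 m³)
11 m³ → container 1 (remaining 2 m³)
6 m³ → container 2 (remaining 13 m³)
28 m³ → container 3 (remaining 12 m³)
36 m³ → container 4 (remaining 4 m³)
14 m³ → container 5 (remaining 26 m³)
14 m³ → container 5 (remaining 12 m³)
12 m³ → container 2 (remaining 1 m³)
19 m³ → container 6 (remaining 21 m³)
6 m³ → container 3 (remaining 6 m³)
30 m³ → container 7 (remaining 10 m³)
22 m³ → container 8 (remaining 18 m³)
17 m³ → container 6 (remaining 4 m³)
9 m³ → container 5 (remaining 3 m³)
21 m³ → container 9 (remaining 19 m³)
12 m³ → container 8 (remaining 6 m³)
Final containers: [22,5,11] [21,6,12] [28,6] [36] [14,14,9] [19,17] [30] [22,12] [21].

9 containers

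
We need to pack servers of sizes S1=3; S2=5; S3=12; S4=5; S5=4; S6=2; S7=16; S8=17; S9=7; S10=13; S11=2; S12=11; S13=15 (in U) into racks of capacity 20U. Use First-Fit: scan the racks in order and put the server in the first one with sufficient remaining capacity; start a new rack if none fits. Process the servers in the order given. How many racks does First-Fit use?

7

S1 (3U) → rack 1 (remaining 17U)
S2 (5U) → rack 1 (remaining 12U)
S3 (12U) → rack 1 (remaining 0U)
S4 (5U) → rack 2 (remaining 15U)
S5 (4U) → rack 2 (remaining 11U)
S6 (2U) → rack 2 (remaining 9U)
S7 (16U) → rack 3 (remaining 4U)
S8 (17U) → rack 4 (remaining 3U)
S9 (7U) → rack 2 (remaining 2U)
S10 (13U) → rack 5 (remaining 7U)
S11 (2U) → rack 2 (remaining 0U)
S12 (11U) → rack 6 (remaining 9U)
S13 (15U) → rack 7 (remaining 5U)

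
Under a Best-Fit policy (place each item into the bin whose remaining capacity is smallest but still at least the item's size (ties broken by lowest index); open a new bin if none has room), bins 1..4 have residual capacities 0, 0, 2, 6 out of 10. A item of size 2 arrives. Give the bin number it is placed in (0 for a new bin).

Bins with room: bin 3 (2), bin 4 (6).
Tightest fit is bin 3 with 2 free.

3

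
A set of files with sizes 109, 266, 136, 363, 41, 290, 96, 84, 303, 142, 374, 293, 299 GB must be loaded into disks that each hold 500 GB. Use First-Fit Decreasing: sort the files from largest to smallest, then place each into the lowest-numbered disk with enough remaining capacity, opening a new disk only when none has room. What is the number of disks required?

Sorted descending: 374, 363, 303, 299, 293, 290, 266, 142, 136, 109, 96, 84, 41.
disk 1: place 374 GB, 126 GB left
disk 2: place 363 GB, 137 GB left
disk 3: place 303 GB, 197 GB left
disk 4: place 299 GB, 201 GB left
disk 5: place 293 GB, 207 GB left
disk 6: place 290 GB, 210 GB left
disk 7: place 266 GB, 234 GB left
disk 3: place 142 GB, 55 GB left
disk 2: place 136 GB, 1 GB left
disk 1: place 109 GB, 17 GB left
disk 4: place 96 GB, 105 GB left
disk 4: place 84 GB, 21 GB left
disk 3: place 41 GB, 14 GB left

7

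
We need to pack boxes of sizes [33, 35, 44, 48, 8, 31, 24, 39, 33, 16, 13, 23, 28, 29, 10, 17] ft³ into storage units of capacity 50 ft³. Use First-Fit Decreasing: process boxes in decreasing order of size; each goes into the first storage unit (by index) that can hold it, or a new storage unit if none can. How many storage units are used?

10

Sorted descending: 48, 44, 39, 35, 33, 33, 31, 29, 28, 24, 23, 17, 16, 13, 10, 8.
Put 48 ft³ in storage unit 1; 2 ft³ remain.
Put 44 ft³ in storage unit 2; 6 ft³ remain.
Put 39 ft³ in storage unit 3; 11 ft³ remain.
Put 35 ft³ in storage unit 4; 15 ft³ remain.
Put 33 ft³ in storage unit 5; 17 ft³ remain.
Put 33 ft³ in storage unit 6; 17 ft³ remain.
Put 31 ft³ in storage unit 7; 19 ft³ remain.
Put 29 ft³ in storage unit 8; 21 ft³ remain.
Put 28 ft³ in storage unit 9; 22 ft³ remain.
Put 24 ft³ in storage unit 10; 26 ft³ remain.
Put 23 ft³ in storage unit 10; 3 ft³ remain.
Put 17 ft³ in storage unit 5; 0 ft³ remain.
Put 16 ft³ in storage unit 6; 1 ft³ remain.
Put 13 ft³ in storage unit 4; 2 ft³ remain.
Put 10 ft³ in storage unit 3; 1 ft³ remain.
Put 8 ft³ in storage unit 7; 11 ft³ remain.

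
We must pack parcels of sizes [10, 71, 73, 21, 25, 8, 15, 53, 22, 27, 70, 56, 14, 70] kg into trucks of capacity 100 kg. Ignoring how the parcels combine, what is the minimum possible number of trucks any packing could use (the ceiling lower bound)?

Total size = 10 + 71 + 73 + 21 + 25 + 8 + 15 + 53 + 22 + 27 + 70 + 56 + 14 + 70 = 535 kg.
⌈535 / 100⌉ = 6.

6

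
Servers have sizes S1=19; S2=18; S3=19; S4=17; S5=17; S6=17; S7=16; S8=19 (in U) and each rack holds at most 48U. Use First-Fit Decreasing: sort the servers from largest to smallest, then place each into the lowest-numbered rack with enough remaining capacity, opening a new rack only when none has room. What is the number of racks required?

4 racks

Sorted descending: 19, 19, 19, 18, 17, 17, 17, 16.
rack 1: place 19U, 29U left
rack 1: place 19U, 10U left
rack 2: place 19U, 29U left
rack 2: place 18U, 11U left
rack 3: place 17U, 31U left
rack 3: place 17U, 14U left
rack 4: place 17U, 31U left
rack 4: place 16U, 15U left
Final racks: [19,19] [19,18] [17,17] [17,16].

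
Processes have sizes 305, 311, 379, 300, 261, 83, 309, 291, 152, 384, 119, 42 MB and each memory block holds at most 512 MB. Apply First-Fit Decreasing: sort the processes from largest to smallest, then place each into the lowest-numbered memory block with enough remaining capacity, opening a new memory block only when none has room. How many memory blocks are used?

8 memory blocks

Sorted descending: 384, 379, 311, 309, 305, 300, 291, 261, 152, 119, 83, 42.
Put 384 MB in memory block 1; 128 MB remain.
Put 379 MB in memory block 2; 133 MB remain.
Put 311 MB in memory block 3; 201 MB remain.
Put 309 MB in memory block 4; 203 MB remain.
Put 305 MB in memory block 5; 207 MB remain.
Put 300 MB in memory block 6; 212 MB remain.
Put 291 MB in memory block 7; 221 MB remain.
Put 261 MB in memory block 8; 251 MB remain.
Put 152 MB in memory block 3; 49 MB remain.
Put 119 MB in memory block 1; 9 MB remain.
Put 83 MB in memory block 2; 50 MB remain.
Put 42 MB in memory block 2; 8 MB remain.
Final memory blocks: [384,119] [379,83,42] [311,152] [309] [305] [300] [291] [261].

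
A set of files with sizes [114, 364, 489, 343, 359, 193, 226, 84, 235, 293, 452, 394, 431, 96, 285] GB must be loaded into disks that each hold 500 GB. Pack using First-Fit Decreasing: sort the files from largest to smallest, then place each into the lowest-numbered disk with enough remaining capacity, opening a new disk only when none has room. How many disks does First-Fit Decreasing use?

10

Sorted descending: 489, 452, 431, 394, 364, 359, 343, 293, 285, 235, 226, 193, 114, 96, 84.
Put 489 GB in disk 1; 11 GB remain.
Put 452 GB in disk 2; 48 GB remain.
Put 431 GB in disk 3; 69 GB remain.
Put 394 GB in disk 4; 106 GB remain.
Put 364 GB in disk 5; 136 GB remain.
Put 359 GB in disk 6; 141 GB remain.
Put 343 GB in disk 7; 157 GB remain.
Put 293 GB in disk 8; 207 GB remain.
Put 285 GB in disk 9; 215 GB remain.
Put 235 GB in disk 10; 265 GB remain.
Put 226 GB in disk 10; 39 GB remain.
Put 193 GB in disk 8; 14 GB remain.
Put 114 GB in disk 5; 22 GB remain.
Put 96 GB in disk 4; 10 GB remain.
Put 84 GB in disk 6; 57 GB remain.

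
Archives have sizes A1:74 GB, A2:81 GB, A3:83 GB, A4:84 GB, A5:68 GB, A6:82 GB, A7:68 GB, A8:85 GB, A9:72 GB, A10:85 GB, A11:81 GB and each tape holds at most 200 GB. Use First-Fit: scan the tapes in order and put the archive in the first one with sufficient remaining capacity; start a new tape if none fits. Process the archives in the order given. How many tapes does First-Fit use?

6

Put A1 (74 GB) in tape 1; 126 GB remain.
Put A2 (81 GB) in tape 1; 45 GB remain.
Put A3 (83 GB) in tape 2; 117 GB remain.
Put A4 (84 GB) in tape 2; 33 GB remain.
Put A5 (68 GB) in tape 3; 132 GB remain.
Put A6 (82 GB) in tape 3; 50 GB remain.
Put A7 (68 GB) in tape 4; 132 GB remain.
Put A8 (85 GB) in tape 4; 47 GB remain.
Put A9 (72 GB) in tape 5; 128 GB remain.
Put A10 (85 GB) in tape 5; 43 GB remain.
Put A11 (81 GB) in tape 6; 119 GB remain.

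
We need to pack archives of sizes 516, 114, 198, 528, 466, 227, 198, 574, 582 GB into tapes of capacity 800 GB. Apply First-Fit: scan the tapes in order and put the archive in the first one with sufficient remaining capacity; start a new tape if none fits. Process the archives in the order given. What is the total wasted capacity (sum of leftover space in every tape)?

Put 516 GB in tape 1; 284 GB remain.
Put 114 GB in tape 1; 170 GB remain.
Put 198 GB in tape 2; 602 GB remain.
Put 528 GB in tape 2; 74 GB remain.
Put 466 GB in tape 3; 334 GB remain.
Put 227 GB in tape 3; 107 GB remain.
Put 198 GB in tape 4; 602 GB remain.
Put 574 GB in tape 4; 28 GB remain.
Put 582 GB in tape 5; 218 GB remain.
5 tapes × 800 GB = 4000 GB; used 3403 GB; unused 597 GB.

597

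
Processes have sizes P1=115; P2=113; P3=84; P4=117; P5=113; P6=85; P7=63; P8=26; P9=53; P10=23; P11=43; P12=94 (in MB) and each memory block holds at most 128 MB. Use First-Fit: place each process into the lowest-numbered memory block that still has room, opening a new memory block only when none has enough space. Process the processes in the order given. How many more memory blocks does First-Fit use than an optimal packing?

First-Fit: [115] [113] [84,26] [117] [113] [85,23] [63,53] [43] [94] → 9 memory blocks.
Total size 929 MB; any packing needs at least ⌈929/128⌉ = 8 memory blocks.
An optimal packing achieves that bound: [117] [115] [113] [113] [94,26] [85,43] [84,23] [63,53] → 8 memory blocks.
Excess: 9 − 8 = 1.

1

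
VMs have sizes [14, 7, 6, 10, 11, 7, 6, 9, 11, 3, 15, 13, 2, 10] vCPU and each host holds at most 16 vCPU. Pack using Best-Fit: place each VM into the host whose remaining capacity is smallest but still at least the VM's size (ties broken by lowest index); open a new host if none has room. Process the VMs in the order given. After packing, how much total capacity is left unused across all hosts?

20

14 vCPU → host 1 (remaining 2 vCPU)
7 vCPU → host 2 (remaining 9 vCPU)
6 vCPU → host 2 (remaining 3 vCPU)
10 vCPU → host 3 (remaining 6 vCPU)
11 vCPU → host 4 (remaining 5 vCPU)
7 vCPU → host 5 (remaining 9 vCPU)
6 vCPU → host 3 (remaining 0 vCPU)
9 vCPU → host 5 (remaining 0 vCPU)
11 vCPU → host 6 (remaining 5 vCPU)
3 vCPU → host 2 (remaining 0 vCPU)
15 vCPU → host 7 (remaining 1 vCPU)
13 vCPU → host 8 (remaining 3 vCPU)
2 vCPU → host 1 (remaining 0 vCPU)
10 vCPU → host 9 (remaining 6 vCPU)
9 hosts × 16 vCPU = 144 vCPU; used 124 vCPU; unused 20 vCPU.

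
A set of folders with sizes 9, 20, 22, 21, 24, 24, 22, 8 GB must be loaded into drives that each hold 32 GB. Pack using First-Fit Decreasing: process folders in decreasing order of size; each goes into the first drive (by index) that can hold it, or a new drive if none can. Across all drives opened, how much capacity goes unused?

Sorted descending: 24, 24, 22, 22, 21, 20, 9, 8.
24 GB → drive 1 (remaining 8 GB)
24 GB → drive 2 (remaining 8 GB)
22 GB → drive 3 (remaining 10 GB)
22 GB → drive 4 (remaining 10 GB)
21 GB → drive 5 (remaining 11 GB)
20 GB → drive 6 (remaining 12 GB)
9 GB → drive 3 (remaining 1 GB)
8 GB → drive 1 (remaining 0 GB)
6 drives × 32 GB = 192 GB; used 150 GB; unused 42 GB.

42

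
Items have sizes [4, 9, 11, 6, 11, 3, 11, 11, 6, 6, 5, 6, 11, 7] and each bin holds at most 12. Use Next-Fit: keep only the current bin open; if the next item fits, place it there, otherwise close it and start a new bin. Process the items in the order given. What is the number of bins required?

12 bins

bin 1: place 4, 8 left
bin 2: place 9, 3 left
bin 3: place 11, 1 left
bin 4: place 6, 6 left
bin 5: place 11, 1 left
bin 6: place 3, 9 left
bin 7: place 11, 1 left
bin 8: place 11, 1 left
bin 9: place 6, 6 left
bin 9: place 6, 0 left
bin 10: place 5, 7 left
bin 10: place 6, 1 left
bin 11: place 11, 1 left
bin 12: place 7, 5 left
Final bins: [4] [9] [11] [6] [11] [3] [11] [11] [6,6] [5,6] [11] [7].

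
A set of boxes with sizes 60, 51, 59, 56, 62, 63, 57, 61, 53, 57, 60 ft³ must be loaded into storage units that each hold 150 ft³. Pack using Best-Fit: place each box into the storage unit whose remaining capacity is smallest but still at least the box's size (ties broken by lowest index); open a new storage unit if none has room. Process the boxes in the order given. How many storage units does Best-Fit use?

6

60 ft³ → storage unit 1 (remaining 90 ft³)
51 ft³ → storage unit 1 (remaining 39 ft³)
59 ft³ → storage unit 2 (remaining 91 ft³)
56 ft³ → storage unit 2 (remaining 35 ft³)
62 ft³ → storage unit 3 (remaining 88 ft³)
63 ft³ → storage unit 3 (remaining 25 ft³)
57 ft³ → storage unit 4 (remaining 93 ft³)
61 ft³ → storage unit 4 (remaining 32 ft³)
53 ft³ → storage unit 5 (remaining 97 ft³)
57 ft³ → storage unit 5 (remaining 40 ft³)
60 ft³ → storage unit 6 (remaining 90 ft³)
Final storage units: [60,51] [59,56] [62,63] [57,61] [53,57] [60].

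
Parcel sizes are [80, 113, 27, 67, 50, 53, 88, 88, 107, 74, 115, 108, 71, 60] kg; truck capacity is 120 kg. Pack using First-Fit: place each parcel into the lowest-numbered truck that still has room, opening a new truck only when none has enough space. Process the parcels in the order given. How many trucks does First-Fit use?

Put 80 kg in truck 1; 40 kg remain.
Put 113 kg in truck 2; 7 kg remain.
Put 27 kg in truck 1; 13 kg remain.
Put 67 kg in truck 3; 53 kg remain.
Put 50 kg in truck 3; 3 kg remain.
Put 53 kg in truck 4; 67 kg remain.
Put 88 kg in truck 5; 32 kg remain.
Put 88 kg in truck 6; 32 kg remain.
Put 107 kg in truck 7; 13 kg remain.
Put 74 kg in truck 8; 46 kg remain.
Put 115 kg in truck 9; 5 kg remain.
Put 108 kg in truck 10; 12 kg remain.
Put 71 kg in truck 11; 49 kg remain.
Put 60 kg in truck 4; 7 kg remain.
Final trucks: [80,27] [113] [67,50] [53,60] [88] [88] [107] [74] [115] [108] [71].

11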